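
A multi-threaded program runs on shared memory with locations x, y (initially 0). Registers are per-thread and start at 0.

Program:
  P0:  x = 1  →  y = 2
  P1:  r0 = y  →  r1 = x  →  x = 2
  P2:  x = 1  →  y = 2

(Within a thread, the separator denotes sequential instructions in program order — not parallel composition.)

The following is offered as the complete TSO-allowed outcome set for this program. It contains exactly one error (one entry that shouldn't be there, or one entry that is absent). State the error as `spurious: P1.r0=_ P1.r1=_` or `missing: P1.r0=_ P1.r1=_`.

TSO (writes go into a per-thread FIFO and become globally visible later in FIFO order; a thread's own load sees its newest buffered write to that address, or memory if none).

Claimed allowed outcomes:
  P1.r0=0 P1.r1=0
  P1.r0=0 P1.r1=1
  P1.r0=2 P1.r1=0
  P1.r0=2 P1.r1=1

spurious: P1.r0=2 P1.r1=0

outcome vector order: (P1.r0,P1.r1)
TSO: 3 outcomes — {<0 0>, <0 1>, <2 1>}
claimed∖TSO = {<2 0>}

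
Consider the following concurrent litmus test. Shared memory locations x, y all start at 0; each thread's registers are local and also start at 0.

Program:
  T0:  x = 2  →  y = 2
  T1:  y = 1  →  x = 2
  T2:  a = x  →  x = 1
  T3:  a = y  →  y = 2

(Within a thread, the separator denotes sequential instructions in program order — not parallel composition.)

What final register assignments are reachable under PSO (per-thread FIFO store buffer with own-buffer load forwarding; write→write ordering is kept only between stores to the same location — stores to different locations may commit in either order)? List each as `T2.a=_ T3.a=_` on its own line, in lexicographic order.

outcome vector order: (T2.a,T3.a)
|PSO outcomes| = 6

T2.a=0 T3.a=0
T2.a=0 T3.a=1
T2.a=0 T3.a=2
T2.a=2 T3.a=0
T2.a=2 T3.a=1
T2.a=2 T3.a=2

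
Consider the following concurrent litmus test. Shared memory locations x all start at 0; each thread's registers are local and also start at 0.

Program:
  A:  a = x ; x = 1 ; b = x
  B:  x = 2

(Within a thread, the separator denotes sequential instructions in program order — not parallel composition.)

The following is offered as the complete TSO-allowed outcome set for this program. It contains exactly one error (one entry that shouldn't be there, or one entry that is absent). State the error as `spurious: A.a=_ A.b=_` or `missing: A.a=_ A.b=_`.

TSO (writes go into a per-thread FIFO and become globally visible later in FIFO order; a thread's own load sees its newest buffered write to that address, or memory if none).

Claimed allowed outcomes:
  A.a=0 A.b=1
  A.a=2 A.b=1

missing: A.a=0 A.b=2

outcome vector order: (A.a,A.b)
TSO: 3 outcomes — {0/1, 0/2, 2/1}
TSO∖claimed = {0/2}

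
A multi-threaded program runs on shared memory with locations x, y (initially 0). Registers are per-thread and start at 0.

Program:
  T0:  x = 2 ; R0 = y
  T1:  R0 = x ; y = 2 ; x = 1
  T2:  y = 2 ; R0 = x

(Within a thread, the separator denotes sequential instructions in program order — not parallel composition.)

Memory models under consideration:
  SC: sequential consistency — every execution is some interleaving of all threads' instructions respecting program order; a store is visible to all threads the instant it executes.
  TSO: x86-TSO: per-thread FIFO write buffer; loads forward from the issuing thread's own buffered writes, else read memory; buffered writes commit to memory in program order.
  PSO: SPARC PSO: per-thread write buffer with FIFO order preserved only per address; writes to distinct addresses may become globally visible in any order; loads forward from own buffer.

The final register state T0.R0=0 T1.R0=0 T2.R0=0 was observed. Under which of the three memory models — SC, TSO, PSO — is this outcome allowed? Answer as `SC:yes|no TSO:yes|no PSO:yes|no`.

outcome vector order: (T0.R0,T1.R0,T2.R0)
under SC → 0/0/1; 0/0/2; 0/2/1; 0/2/2; 2/0/0; 2/0/1; 2/0/2; 2/2/0; 2/2/1; 2/2/2
under TSO → 0/0/0; 0/0/1; 0/0/2; 0/2/0; 0/2/1; 0/2/2; 2/0/0; 2/0/1; 2/0/2; 2/2/0; 2/2/1; 2/2/2
under PSO → 0/0/0; 0/0/1; 0/0/2; 0/2/0; 0/2/1; 0/2/2; 2/0/0; 2/0/1; 2/0/2; 2/2/0; 2/2/1; 2/2/2
target 0/0/0 ∈ {TSO,PSO}

SC:no TSO:yes PSO:yes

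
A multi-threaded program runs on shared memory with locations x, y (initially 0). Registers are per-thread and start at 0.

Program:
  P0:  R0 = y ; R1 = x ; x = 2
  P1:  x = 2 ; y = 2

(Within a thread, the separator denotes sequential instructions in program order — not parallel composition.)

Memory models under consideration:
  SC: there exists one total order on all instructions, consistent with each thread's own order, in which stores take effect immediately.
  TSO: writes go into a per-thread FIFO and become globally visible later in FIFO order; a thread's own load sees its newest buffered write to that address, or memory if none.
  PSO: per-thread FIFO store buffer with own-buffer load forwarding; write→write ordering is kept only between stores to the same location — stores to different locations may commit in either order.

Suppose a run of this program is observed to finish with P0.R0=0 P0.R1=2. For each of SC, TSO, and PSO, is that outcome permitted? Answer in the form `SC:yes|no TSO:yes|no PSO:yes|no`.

outcome vector order: (P0.R0,P0.R1)
under SC → <0 0> <0 2> <2 2>
under TSO → <0 0> <0 2> <2 2>
under PSO → <0 0> <0 2> <2 0> <2 2>
target <0 2> ∈ {SC,TSO,PSO}

SC:yes TSO:yes PSO:yes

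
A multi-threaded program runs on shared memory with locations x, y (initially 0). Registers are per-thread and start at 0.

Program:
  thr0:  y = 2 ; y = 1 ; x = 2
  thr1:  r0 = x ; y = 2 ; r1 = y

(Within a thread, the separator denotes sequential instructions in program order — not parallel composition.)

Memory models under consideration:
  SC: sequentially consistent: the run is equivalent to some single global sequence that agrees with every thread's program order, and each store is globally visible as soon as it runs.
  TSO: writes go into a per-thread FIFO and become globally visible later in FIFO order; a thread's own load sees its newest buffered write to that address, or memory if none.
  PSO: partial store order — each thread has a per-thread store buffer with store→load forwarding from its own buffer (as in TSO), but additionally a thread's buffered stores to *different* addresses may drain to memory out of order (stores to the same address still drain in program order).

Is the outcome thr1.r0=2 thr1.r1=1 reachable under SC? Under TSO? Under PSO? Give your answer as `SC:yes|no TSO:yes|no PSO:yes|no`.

outcome vector order: (thr1.r0,thr1.r1)
[SC] allowed = {0/1; 0/2; 2/2}
[TSO] allowed = {0/1; 0/2; 2/2}
[PSO] allowed = {0/1; 0/2; 2/1; 2/2}
target 2/1 ∈ {PSO}

SC:no TSO:no PSO:yes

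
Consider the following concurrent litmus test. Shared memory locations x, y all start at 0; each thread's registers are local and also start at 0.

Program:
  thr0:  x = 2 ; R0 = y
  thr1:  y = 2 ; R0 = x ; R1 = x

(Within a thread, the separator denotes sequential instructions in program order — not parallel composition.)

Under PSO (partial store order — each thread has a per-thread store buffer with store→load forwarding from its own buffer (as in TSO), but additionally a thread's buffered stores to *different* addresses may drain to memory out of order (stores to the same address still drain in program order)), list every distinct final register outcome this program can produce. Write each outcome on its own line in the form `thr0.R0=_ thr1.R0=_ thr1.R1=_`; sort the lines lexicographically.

outcome vector order: (thr0.R0,thr1.R0,thr1.R1)
|PSO outcomes| = 6

thr0.R0=0 thr1.R0=0 thr1.R1=0
thr0.R0=0 thr1.R0=0 thr1.R1=2
thr0.R0=0 thr1.R0=2 thr1.R1=2
thr0.R0=2 thr1.R0=0 thr1.R1=0
thr0.R0=2 thr1.R0=0 thr1.R1=2
thr0.R0=2 thr1.R0=2 thr1.R1=2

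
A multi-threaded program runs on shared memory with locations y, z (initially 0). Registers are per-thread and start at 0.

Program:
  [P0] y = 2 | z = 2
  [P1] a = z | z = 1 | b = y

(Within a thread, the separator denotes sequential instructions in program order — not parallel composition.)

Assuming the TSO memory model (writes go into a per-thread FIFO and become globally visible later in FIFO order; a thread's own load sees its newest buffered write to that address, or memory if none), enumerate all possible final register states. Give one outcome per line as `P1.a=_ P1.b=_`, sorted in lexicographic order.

outcome vector order: (P1.a,P1.b)
|TSO outcomes| = 3

P1.a=0 P1.b=0
P1.a=0 P1.b=2
P1.a=2 P1.b=2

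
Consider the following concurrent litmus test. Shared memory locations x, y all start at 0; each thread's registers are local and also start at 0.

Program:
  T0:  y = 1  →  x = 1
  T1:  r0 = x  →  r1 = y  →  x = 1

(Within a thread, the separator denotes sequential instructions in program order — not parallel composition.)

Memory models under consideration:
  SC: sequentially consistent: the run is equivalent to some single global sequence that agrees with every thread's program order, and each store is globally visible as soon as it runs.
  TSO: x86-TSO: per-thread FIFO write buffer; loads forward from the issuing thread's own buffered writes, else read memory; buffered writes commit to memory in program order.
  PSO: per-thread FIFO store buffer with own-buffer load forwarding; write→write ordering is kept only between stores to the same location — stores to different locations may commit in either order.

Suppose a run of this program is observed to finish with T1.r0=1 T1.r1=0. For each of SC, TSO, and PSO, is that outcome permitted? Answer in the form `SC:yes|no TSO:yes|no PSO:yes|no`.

outcome vector order: (T1.r0,T1.r1)
[SC] allowed = {0/0, 0/1, 1/1}
[TSO] allowed = {0/0, 0/1, 1/1}
[PSO] allowed = {0/0, 0/1, 1/0, 1/1}
target 1/0 ∈ {PSO}

SC:no TSO:no PSO:yes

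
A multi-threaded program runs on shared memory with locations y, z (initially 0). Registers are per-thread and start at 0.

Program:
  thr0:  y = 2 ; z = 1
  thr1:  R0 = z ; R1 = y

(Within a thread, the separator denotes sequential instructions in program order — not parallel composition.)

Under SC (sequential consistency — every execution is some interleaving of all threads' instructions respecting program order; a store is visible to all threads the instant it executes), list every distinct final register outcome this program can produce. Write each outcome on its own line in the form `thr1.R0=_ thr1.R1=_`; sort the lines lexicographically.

outcome vector order: (thr1.R0,thr1.R1)
|SC outcomes| = 3

thr1.R0=0 thr1.R1=0
thr1.R0=0 thr1.R1=2
thr1.R0=1 thr1.R1=2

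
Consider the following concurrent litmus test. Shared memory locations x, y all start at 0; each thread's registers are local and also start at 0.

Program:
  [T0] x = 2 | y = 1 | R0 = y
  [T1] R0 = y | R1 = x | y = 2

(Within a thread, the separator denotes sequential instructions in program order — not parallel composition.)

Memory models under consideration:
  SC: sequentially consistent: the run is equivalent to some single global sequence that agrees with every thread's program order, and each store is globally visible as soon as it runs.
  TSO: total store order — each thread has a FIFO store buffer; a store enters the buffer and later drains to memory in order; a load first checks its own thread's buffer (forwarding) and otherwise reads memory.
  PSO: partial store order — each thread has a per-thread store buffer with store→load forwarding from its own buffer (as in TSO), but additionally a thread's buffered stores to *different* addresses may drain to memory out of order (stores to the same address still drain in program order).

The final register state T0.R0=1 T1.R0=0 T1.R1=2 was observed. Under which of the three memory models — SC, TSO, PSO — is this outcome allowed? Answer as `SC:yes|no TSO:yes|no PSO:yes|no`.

outcome vector order: (T0.R0,T1.R0,T1.R1)
SC: 6 outcomes — {100 102 112 200 202 212}
TSO: 6 outcomes — {100 102 112 200 202 212}
PSO: 8 outcomes — {100 102 110 112 200 202 210 212}
target 102 ∈ {SC,TSO,PSO}

SC:yes TSO:yes PSO:yes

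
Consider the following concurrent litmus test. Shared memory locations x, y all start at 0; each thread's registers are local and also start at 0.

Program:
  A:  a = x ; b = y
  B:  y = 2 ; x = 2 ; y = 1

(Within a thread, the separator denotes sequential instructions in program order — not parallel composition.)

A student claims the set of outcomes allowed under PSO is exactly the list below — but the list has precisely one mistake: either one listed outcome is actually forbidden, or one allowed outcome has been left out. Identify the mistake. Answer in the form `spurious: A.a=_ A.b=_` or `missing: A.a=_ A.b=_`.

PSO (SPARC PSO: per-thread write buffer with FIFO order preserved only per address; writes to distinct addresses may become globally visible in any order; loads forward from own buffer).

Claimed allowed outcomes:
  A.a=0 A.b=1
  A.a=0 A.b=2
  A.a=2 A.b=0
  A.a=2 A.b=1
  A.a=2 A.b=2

missing: A.a=0 A.b=0

outcome vector order: (A.a,A.b)
PSO: 6 outcomes — {0/0; 0/1; 0/2; 2/0; 2/1; 2/2}
PSO∖claimed = {0/0}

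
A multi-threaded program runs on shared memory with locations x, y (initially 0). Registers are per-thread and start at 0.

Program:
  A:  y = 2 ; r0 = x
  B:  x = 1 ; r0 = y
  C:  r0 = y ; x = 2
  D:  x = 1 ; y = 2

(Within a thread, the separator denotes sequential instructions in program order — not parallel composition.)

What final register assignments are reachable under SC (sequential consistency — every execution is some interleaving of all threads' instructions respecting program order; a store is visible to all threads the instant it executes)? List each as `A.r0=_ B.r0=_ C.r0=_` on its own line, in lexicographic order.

outcome vector order: (A.r0,B.r0,C.r0)
|SC outcomes| = 10

A.r0=0 B.r0=2 C.r0=0
A.r0=0 B.r0=2 C.r0=2
A.r0=1 B.r0=0 C.r0=0
A.r0=1 B.r0=0 C.r0=2
A.r0=1 B.r0=2 C.r0=0
A.r0=1 B.r0=2 C.r0=2
A.r0=2 B.r0=0 C.r0=0
A.r0=2 B.r0=0 C.r0=2
A.r0=2 B.r0=2 C.r0=0
A.r0=2 B.r0=2 C.r0=2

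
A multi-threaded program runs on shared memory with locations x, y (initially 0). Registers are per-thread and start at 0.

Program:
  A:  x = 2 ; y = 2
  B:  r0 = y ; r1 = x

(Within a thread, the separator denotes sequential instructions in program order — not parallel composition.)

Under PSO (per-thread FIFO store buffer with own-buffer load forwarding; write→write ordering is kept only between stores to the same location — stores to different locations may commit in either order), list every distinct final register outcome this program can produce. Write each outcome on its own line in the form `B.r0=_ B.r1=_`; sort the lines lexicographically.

B.r0=0 B.r1=0
B.r0=0 B.r1=2
B.r0=2 B.r1=0
B.r0=2 B.r1=2

outcome vector order: (B.r0,B.r1)
|PSO outcomes| = 4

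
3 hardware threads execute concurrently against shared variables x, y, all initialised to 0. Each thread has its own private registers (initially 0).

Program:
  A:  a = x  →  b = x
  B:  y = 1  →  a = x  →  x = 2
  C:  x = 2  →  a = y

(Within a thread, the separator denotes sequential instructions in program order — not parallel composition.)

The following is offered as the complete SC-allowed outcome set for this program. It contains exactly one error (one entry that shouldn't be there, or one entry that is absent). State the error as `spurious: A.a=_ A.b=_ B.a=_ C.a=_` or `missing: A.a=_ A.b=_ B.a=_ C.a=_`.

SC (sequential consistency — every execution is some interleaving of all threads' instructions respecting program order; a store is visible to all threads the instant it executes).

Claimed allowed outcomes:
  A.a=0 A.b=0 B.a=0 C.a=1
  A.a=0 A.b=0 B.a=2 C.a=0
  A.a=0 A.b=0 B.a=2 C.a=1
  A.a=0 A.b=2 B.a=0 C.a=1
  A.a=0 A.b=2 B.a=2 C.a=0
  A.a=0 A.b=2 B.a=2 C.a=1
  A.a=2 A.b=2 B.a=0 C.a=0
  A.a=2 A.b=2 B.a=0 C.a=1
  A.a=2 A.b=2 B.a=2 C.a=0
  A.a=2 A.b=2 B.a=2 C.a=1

spurious: A.a=2 A.b=2 B.a=0 C.a=0

outcome vector order: (A.a,A.b,B.a,C.a)
SC (9): 0/0/0/1, 0/0/2/0, 0/0/2/1, 0/2/0/1, 0/2/2/0, 0/2/2/1, 2/2/0/1, 2/2/2/0, 2/2/2/1
claimed∖SC = {2/2/0/0}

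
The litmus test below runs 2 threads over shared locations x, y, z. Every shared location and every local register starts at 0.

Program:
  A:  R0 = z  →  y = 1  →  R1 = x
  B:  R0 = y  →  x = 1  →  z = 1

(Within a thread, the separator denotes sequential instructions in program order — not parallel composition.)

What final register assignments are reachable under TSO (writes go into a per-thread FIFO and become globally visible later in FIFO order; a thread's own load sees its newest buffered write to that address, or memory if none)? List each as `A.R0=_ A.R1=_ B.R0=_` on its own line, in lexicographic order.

A.R0=0 A.R1=0 B.R0=0
A.R0=0 A.R1=0 B.R0=1
A.R0=0 A.R1=1 B.R0=0
A.R0=0 A.R1=1 B.R0=1
A.R0=1 A.R1=1 B.R0=0

outcome vector order: (A.R0,A.R1,B.R0)
|TSO outcomes| = 5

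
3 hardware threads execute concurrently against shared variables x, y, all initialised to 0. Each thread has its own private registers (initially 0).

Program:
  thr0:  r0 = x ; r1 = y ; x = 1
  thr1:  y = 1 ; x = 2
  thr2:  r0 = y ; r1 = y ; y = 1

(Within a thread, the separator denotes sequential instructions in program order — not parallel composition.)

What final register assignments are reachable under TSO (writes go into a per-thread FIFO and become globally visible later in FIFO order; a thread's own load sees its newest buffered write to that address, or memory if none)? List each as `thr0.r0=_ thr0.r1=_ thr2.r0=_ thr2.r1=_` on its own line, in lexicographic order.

thr0.r0=0 thr0.r1=0 thr2.r0=0 thr2.r1=0
thr0.r0=0 thr0.r1=0 thr2.r0=0 thr2.r1=1
thr0.r0=0 thr0.r1=0 thr2.r0=1 thr2.r1=1
thr0.r0=0 thr0.r1=1 thr2.r0=0 thr2.r1=0
thr0.r0=0 thr0.r1=1 thr2.r0=0 thr2.r1=1
thr0.r0=0 thr0.r1=1 thr2.r0=1 thr2.r1=1
thr0.r0=2 thr0.r1=1 thr2.r0=0 thr2.r1=0
thr0.r0=2 thr0.r1=1 thr2.r0=0 thr2.r1=1
thr0.r0=2 thr0.r1=1 thr2.r0=1 thr2.r1=1

outcome vector order: (thr0.r0,thr0.r1,thr2.r0,thr2.r1)
|TSO outcomes| = 9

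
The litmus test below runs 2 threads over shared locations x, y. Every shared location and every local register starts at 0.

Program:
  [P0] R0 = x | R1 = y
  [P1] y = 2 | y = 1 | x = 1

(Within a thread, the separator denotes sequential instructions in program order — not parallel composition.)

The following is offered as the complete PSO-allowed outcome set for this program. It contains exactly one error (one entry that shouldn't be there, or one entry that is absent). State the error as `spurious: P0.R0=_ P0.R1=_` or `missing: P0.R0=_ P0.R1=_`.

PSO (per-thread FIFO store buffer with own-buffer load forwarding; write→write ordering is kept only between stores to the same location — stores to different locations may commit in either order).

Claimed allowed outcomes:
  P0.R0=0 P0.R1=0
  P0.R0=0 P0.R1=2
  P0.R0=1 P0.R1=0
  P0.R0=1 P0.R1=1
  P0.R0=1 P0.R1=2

outcome vector order: (P0.R0,P0.R1)
[PSO] allowed = {(0,0); (0,1); (0,2); (1,0); (1,1); (1,2)}
PSO∖claimed = {(0,1)}

missing: P0.R0=0 P0.R1=1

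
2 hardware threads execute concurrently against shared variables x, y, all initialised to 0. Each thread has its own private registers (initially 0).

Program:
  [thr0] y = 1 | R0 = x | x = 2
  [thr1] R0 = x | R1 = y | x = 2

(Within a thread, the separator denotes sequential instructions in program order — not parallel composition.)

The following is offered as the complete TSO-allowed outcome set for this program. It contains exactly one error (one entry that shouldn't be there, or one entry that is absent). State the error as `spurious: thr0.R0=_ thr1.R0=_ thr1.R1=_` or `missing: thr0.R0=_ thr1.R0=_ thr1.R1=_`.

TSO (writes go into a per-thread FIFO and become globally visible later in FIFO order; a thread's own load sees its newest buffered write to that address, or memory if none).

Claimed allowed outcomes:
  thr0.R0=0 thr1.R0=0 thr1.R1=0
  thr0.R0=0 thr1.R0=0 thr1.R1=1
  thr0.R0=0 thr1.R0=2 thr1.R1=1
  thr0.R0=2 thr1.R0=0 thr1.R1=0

outcome vector order: (thr0.R0,thr1.R0,thr1.R1)
under TSO → 0/0/0 0/0/1 0/2/1 2/0/0 2/0/1
TSO∖claimed = {2/0/1}

missing: thr0.R0=2 thr1.R0=0 thr1.R1=1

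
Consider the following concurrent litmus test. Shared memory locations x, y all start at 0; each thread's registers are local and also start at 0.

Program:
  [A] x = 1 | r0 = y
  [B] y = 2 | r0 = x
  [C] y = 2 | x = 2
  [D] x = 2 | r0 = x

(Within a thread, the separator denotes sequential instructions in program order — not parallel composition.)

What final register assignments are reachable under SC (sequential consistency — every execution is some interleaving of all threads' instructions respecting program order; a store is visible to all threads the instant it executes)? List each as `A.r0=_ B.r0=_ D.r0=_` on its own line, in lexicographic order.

outcome vector order: (A.r0,B.r0,D.r0)
|SC outcomes| = 10

A.r0=0 B.r0=1 D.r0=1
A.r0=0 B.r0=1 D.r0=2
A.r0=0 B.r0=2 D.r0=1
A.r0=0 B.r0=2 D.r0=2
A.r0=2 B.r0=0 D.r0=1
A.r0=2 B.r0=0 D.r0=2
A.r0=2 B.r0=1 D.r0=1
A.r0=2 B.r0=1 D.r0=2
A.r0=2 B.r0=2 D.r0=1
A.r0=2 B.r0=2 D.r0=2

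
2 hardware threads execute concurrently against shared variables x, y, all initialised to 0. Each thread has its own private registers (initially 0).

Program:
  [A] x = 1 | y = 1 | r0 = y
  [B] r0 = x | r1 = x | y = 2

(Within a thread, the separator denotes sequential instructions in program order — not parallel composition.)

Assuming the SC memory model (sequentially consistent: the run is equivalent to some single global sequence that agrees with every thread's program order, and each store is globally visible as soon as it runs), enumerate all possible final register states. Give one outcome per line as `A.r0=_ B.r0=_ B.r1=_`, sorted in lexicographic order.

A.r0=1 B.r0=0 B.r1=0
A.r0=1 B.r0=0 B.r1=1
A.r0=1 B.r0=1 B.r1=1
A.r0=2 B.r0=0 B.r1=0
A.r0=2 B.r0=0 B.r1=1
A.r0=2 B.r0=1 B.r1=1

outcome vector order: (A.r0,B.r0,B.r1)
|SC outcomes| = 6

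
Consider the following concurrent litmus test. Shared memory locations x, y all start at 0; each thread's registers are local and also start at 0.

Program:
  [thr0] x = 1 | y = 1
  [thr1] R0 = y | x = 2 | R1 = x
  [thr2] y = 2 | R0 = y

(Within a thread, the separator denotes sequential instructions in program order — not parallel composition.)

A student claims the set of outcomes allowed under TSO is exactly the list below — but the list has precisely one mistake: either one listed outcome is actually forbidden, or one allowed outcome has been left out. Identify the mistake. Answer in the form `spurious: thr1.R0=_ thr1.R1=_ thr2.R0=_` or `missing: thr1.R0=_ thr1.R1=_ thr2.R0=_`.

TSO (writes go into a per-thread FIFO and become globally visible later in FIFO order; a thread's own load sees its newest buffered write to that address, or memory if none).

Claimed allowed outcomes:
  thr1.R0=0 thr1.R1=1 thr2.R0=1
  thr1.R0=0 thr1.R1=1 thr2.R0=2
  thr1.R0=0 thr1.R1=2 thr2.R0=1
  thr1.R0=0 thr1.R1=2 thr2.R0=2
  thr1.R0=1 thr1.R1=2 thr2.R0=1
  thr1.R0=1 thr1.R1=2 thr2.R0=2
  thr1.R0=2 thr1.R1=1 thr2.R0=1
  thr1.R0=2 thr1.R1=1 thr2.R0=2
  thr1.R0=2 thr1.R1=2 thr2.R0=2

outcome vector order: (thr1.R0,thr1.R1,thr2.R0)
[TSO] allowed = {011 012 021 022 121 122 211 212 221 222}
TSO∖claimed = {221}

missing: thr1.R0=2 thr1.R1=2 thr2.R0=1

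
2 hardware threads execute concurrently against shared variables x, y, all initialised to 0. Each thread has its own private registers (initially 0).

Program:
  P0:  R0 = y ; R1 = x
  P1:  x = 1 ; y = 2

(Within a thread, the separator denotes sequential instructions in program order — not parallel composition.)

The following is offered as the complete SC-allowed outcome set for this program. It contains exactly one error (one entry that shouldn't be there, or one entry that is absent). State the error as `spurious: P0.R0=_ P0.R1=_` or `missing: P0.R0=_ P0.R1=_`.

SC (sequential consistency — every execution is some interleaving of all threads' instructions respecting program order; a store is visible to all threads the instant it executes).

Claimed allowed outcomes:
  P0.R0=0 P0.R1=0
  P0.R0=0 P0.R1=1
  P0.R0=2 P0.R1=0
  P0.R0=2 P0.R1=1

outcome vector order: (P0.R0,P0.R1)
under SC → (0,0), (0,1), (2,1)
claimed∖SC = {(2,0)}

spurious: P0.R0=2 P0.R1=0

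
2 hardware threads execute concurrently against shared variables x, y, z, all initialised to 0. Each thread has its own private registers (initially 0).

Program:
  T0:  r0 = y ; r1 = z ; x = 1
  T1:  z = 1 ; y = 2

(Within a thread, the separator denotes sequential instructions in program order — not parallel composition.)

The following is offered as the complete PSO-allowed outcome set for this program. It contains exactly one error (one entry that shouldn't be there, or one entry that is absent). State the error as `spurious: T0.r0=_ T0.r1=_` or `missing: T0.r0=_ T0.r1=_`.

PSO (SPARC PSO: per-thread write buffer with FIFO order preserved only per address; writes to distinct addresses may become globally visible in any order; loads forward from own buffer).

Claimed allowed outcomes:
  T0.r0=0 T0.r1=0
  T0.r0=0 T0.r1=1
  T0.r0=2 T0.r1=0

outcome vector order: (T0.r0,T0.r1)
[PSO] allowed = {<0 0>, <0 1>, <2 0>, <2 1>}
PSO∖claimed = {<2 1>}

missing: T0.r0=2 T0.r1=1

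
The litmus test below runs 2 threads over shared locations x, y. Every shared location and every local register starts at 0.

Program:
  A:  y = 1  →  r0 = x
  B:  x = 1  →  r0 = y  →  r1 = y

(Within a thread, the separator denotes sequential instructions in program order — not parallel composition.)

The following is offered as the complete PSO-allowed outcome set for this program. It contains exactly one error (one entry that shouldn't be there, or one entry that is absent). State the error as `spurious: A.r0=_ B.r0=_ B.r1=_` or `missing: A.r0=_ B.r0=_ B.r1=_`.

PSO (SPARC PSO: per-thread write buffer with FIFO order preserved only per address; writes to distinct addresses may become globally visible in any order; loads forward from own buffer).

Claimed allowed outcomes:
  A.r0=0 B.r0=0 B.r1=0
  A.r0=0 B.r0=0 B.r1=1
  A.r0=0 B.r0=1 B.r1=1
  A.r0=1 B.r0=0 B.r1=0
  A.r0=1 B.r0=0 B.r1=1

outcome vector order: (A.r0,B.r0,B.r1)
under PSO → (0,0,0) (0,0,1) (0,1,1) (1,0,0) (1,0,1) (1,1,1)
PSO∖claimed = {(1,1,1)}

missing: A.r0=1 B.r0=1 B.r1=1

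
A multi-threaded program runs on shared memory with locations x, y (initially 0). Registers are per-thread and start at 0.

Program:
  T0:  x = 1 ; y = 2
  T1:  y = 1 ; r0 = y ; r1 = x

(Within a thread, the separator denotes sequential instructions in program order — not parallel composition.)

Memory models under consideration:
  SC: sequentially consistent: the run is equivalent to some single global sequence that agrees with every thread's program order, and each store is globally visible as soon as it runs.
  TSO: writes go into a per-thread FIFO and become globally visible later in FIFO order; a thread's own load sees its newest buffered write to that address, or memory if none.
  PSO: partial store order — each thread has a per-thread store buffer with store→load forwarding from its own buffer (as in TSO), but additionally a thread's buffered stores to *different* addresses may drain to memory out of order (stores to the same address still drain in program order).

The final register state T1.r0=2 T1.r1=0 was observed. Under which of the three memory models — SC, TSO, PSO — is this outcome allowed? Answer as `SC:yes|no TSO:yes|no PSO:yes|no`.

outcome vector order: (T1.r0,T1.r1)
[SC] allowed = {10, 11, 21}
[TSO] allowed = {10, 11, 21}
[PSO] allowed = {10, 11, 20, 21}
target 20 ∈ {PSO}

SC:no TSO:no PSO:yes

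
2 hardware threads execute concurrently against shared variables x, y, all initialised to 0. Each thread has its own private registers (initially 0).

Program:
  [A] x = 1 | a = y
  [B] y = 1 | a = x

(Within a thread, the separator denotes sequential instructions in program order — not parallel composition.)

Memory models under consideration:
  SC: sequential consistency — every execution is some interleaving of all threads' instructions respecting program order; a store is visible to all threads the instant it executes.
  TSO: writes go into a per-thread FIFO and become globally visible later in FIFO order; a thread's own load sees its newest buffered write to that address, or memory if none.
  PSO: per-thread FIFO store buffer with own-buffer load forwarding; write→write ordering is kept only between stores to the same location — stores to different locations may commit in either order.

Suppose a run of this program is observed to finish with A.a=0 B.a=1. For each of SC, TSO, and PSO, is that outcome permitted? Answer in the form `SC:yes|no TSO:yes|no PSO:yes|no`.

outcome vector order: (A.a,B.a)
SC (3): 0/1, 1/0, 1/1
TSO (4): 0/0, 0/1, 1/0, 1/1
PSO (4): 0/0, 0/1, 1/0, 1/1
target 0/1 ∈ {SC,TSO,PSO}

SC:yes TSO:yes PSO:yes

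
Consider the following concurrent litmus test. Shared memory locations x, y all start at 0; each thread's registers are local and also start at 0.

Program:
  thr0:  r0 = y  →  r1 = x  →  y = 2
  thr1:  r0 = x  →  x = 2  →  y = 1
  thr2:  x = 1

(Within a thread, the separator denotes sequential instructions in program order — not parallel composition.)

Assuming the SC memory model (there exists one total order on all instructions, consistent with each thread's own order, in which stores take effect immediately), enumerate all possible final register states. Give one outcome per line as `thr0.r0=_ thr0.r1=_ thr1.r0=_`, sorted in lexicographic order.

outcome vector order: (thr0.r0,thr0.r1,thr1.r0)
|SC outcomes| = 9

thr0.r0=0 thr0.r1=0 thr1.r0=0
thr0.r0=0 thr0.r1=0 thr1.r0=1
thr0.r0=0 thr0.r1=1 thr1.r0=0
thr0.r0=0 thr0.r1=1 thr1.r0=1
thr0.r0=0 thr0.r1=2 thr1.r0=0
thr0.r0=0 thr0.r1=2 thr1.r0=1
thr0.r0=1 thr0.r1=1 thr1.r0=0
thr0.r0=1 thr0.r1=2 thr1.r0=0
thr0.r0=1 thr0.r1=2 thr1.r0=1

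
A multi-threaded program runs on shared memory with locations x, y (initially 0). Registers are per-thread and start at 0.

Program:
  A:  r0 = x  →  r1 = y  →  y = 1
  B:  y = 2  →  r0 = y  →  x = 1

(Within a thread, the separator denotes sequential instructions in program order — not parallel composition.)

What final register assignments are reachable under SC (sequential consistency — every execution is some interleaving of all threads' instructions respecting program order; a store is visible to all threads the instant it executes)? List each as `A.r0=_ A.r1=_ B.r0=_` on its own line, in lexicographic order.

outcome vector order: (A.r0,A.r1,B.r0)
|SC outcomes| = 5

A.r0=0 A.r1=0 B.r0=1
A.r0=0 A.r1=0 B.r0=2
A.r0=0 A.r1=2 B.r0=1
A.r0=0 A.r1=2 B.r0=2
A.r0=1 A.r1=2 B.r0=2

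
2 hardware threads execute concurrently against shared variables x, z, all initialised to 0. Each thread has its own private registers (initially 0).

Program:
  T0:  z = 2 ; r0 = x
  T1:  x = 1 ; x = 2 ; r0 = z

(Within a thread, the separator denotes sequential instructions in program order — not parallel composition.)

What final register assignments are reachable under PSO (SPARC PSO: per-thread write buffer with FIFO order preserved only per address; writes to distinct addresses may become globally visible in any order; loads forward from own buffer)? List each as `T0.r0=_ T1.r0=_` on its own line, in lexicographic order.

T0.r0=0 T1.r0=0
T0.r0=0 T1.r0=2
T0.r0=1 T1.r0=0
T0.r0=1 T1.r0=2
T0.r0=2 T1.r0=0
T0.r0=2 T1.r0=2

outcome vector order: (T0.r0,T1.r0)
|PSO outcomes| = 6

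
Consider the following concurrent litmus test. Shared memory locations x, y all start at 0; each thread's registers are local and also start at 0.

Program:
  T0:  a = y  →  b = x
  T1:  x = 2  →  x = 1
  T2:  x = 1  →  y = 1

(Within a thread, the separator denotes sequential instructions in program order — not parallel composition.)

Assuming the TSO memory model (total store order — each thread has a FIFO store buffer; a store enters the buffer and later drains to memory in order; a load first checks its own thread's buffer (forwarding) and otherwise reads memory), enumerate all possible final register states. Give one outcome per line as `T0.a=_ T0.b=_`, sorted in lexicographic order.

T0.a=0 T0.b=0
T0.a=0 T0.b=1
T0.a=0 T0.b=2
T0.a=1 T0.b=1
T0.a=1 T0.b=2

outcome vector order: (T0.a,T0.b)
|TSO outcomes| = 5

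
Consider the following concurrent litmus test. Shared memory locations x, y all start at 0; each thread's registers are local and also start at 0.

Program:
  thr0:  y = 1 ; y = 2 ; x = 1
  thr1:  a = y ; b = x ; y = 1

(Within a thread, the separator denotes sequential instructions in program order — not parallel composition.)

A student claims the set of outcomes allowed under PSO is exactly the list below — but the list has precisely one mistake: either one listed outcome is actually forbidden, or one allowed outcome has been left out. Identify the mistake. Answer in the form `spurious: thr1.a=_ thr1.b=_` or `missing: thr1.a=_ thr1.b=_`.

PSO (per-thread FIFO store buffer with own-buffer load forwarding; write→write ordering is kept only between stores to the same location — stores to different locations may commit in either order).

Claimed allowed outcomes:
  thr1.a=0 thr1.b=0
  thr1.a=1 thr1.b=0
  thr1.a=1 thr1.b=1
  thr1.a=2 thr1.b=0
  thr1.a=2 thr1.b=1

outcome vector order: (thr1.a,thr1.b)
under PSO → (0,0), (0,1), (1,0), (1,1), (2,0), (2,1)
PSO∖claimed = {(0,1)}

missing: thr1.a=0 thr1.b=1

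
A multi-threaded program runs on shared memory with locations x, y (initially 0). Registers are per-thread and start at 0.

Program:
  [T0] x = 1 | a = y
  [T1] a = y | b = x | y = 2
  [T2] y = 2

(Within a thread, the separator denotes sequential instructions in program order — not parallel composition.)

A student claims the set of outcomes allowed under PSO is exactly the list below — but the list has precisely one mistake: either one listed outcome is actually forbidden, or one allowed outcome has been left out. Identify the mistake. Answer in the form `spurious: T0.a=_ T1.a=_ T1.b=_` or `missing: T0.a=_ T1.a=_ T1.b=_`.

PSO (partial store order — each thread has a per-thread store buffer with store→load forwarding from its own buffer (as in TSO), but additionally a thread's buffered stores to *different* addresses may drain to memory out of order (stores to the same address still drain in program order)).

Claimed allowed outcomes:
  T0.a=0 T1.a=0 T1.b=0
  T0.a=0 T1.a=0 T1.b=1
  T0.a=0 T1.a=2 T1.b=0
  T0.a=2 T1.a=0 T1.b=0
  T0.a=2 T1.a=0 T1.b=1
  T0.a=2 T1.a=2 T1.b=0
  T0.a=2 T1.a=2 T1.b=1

outcome vector order: (T0.a,T1.a,T1.b)
[PSO] allowed = {0/0/0; 0/0/1; 0/2/0; 0/2/1; 2/0/0; 2/0/1; 2/2/0; 2/2/1}
PSO∖claimed = {0/2/1}

missing: T0.a=0 T1.a=2 T1.b=1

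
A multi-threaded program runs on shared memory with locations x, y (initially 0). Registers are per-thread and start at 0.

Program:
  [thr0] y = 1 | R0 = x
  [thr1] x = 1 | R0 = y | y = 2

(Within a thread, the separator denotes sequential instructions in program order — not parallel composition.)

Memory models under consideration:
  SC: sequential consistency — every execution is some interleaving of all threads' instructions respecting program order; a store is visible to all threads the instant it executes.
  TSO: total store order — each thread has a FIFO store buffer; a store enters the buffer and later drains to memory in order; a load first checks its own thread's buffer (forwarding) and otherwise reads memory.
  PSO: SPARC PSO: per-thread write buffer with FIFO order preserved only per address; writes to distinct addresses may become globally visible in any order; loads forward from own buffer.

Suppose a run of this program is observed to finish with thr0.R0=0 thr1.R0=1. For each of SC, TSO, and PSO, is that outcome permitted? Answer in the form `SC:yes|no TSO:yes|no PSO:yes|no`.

SC:yes TSO:yes PSO:yes

outcome vector order: (thr0.R0,thr1.R0)
under SC → <0 1>; <1 0>; <1 1>
under TSO → <0 0>; <0 1>; <1 0>; <1 1>
under PSO → <0 0>; <0 1>; <1 0>; <1 1>
target <0 1> ∈ {SC,TSO,PSO}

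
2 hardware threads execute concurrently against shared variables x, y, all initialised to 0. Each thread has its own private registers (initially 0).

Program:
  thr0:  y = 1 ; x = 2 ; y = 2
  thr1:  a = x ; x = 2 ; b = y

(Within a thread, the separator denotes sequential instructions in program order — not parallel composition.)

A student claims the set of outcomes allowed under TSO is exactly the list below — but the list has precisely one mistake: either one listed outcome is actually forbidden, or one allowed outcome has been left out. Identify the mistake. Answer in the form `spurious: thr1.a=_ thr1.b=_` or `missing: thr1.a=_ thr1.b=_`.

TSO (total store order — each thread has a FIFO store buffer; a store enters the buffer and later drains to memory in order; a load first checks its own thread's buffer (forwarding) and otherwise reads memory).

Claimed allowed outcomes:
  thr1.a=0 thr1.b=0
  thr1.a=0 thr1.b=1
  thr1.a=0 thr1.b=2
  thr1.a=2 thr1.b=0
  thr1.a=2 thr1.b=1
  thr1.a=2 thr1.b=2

spurious: thr1.a=2 thr1.b=0

outcome vector order: (thr1.a,thr1.b)
TSO (5): 0/0 0/1 0/2 2/1 2/2
claimed∖TSO = {2/0}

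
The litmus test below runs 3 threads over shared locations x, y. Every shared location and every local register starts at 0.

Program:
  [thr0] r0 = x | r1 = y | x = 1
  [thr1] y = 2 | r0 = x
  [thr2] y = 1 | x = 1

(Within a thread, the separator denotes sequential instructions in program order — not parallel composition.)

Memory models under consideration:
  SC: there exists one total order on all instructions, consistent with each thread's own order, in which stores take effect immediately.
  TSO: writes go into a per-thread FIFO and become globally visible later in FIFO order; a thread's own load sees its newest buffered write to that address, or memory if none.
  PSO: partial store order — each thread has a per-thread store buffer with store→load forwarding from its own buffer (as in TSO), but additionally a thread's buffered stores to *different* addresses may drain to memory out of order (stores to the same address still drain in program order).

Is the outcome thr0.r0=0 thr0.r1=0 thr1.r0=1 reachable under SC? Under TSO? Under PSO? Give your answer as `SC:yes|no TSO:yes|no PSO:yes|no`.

outcome vector order: (thr0.r0,thr0.r1,thr1.r0)
SC: 10 outcomes — {(0,0,0), (0,0,1), (0,1,0), (0,1,1), (0,2,0), (0,2,1), (1,1,0), (1,1,1), (1,2,0), (1,2,1)}
TSO: 10 outcomes — {(0,0,0), (0,0,1), (0,1,0), (0,1,1), (0,2,0), (0,2,1), (1,1,0), (1,1,1), (1,2,0), (1,2,1)}
PSO: 12 outcomes — {(0,0,0), (0,0,1), (0,1,0), (0,1,1), (0,2,0), (0,2,1), (1,0,0), (1,0,1), (1,1,0), (1,1,1), (1,2,0), (1,2,1)}
target (0,0,1) ∈ {SC,TSO,PSO}

SC:yes TSO:yes PSO:yes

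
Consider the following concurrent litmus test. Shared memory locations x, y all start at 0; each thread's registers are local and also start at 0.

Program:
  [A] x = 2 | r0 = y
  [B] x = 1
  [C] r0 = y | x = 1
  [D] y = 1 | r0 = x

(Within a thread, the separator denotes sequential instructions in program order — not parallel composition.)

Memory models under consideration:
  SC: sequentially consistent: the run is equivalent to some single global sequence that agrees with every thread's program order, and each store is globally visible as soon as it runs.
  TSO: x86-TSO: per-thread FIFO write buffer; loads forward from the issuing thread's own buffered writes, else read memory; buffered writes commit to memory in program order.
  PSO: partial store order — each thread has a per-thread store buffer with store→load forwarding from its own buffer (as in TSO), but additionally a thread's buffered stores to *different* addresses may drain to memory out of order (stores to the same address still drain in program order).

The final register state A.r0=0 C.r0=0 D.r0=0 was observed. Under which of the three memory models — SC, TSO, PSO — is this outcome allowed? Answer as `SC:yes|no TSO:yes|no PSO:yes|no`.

outcome vector order: (A.r0,C.r0,D.r0)
SC (10): (0,0,1), (0,0,2), (0,1,1), (0,1,2), (1,0,0), (1,0,1), (1,0,2), (1,1,0), (1,1,1), (1,1,2)
TSO (12): (0,0,0), (0,0,1), (0,0,2), (0,1,0), (0,1,1), (0,1,2), (1,0,0), (1,0,1), (1,0,2), (1,1,0), (1,1,1), (1,1,2)
PSO (12): (0,0,0), (0,0,1), (0,0,2), (0,1,0), (0,1,1), (0,1,2), (1,0,0), (1,0,1), (1,0,2), (1,1,0), (1,1,1), (1,1,2)
target (0,0,0) ∈ {TSO,PSO}

SC:no TSO:yes PSO:yes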